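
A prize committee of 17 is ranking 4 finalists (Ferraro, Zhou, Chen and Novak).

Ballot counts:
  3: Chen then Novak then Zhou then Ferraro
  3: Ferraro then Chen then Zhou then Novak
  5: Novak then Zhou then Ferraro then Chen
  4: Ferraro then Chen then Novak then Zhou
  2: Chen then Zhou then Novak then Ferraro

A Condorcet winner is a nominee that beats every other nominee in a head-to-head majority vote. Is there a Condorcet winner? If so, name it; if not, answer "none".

Check each pair by majority over 17 ballots:
Ferraro vs Zhou: Ferraro preferred on 3+4 = 7 ballots; Zhou wins 10–7.
Ferraro–Chen: Ferraro 12–5.
Ferraro–Novak: Novak 10–7.
Zhou vs Chen: Chen wins 12–5.
Zhou vs Novak: 5 to 12, Novak.
Chen vs Novak: Chen is ranked higher on 3+3+4+2 = 12 ballots, Novak on 5. Chen wins 12–5.
Each nominee drops at least one matchup (Ferraro loses to Zhou; Zhou loses to Chen; Chen loses to Ferraro; Novak loses to Chen); the cycle Ferraro > Chen > Zhou > Ferraro rules out a Condorcet winner.

none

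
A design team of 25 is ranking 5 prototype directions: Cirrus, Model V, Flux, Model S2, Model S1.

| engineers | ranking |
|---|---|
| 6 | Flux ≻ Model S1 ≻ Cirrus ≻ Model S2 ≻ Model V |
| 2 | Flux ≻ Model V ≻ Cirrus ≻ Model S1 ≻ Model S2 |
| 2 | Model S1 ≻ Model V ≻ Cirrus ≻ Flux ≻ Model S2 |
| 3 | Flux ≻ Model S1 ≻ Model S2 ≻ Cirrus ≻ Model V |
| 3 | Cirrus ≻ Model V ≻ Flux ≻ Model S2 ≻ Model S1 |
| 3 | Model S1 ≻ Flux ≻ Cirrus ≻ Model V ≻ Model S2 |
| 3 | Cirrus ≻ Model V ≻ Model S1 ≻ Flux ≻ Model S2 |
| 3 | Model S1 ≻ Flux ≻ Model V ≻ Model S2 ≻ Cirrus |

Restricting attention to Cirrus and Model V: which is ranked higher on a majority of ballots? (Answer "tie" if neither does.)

Cirrus

Ballots ranking Cirrus above Model V: 6 + 3 + 3 + 3 + 3 = 18.
Ballots ranking Model V above Cirrus: 25 − 18 = 7.
Cirrus wins the head-to-head 18–7.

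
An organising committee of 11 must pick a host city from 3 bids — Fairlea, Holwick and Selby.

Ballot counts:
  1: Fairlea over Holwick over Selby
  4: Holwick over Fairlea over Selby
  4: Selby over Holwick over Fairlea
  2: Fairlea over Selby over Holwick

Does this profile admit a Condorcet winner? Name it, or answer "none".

Pairwise majorities:
Fairlea vs Holwick: Fairlea preferred on 1+2 = 3 ballots; Holwick wins 8–3.
Fairlea vs Selby: 7 to 4, Fairlea.
Holwick vs Selby: 1+4 = 5 for Holwick, 6 for Selby — Selby by 6–5.
Every city loses at least once (Fairlea loses to Holwick; Holwick loses to Selby; Selby loses to Fairlea). The majority relation contains the cycle Fairlea beats Selby beats Holwick beats Fairlea, so there is no Condorcet winner.

none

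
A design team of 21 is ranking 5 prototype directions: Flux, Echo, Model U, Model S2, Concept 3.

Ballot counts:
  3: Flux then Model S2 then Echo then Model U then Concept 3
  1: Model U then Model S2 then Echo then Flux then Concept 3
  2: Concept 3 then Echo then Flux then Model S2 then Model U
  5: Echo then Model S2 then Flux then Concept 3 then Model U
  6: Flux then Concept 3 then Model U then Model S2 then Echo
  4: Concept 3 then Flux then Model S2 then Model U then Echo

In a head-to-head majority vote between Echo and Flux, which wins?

Ballots ranking Echo above Flux: 1 + 2 + 5 = 8.
Ballots ranking Flux above Echo: 21 − 8 = 13.
Flux wins the head-to-head 13–8.

Flux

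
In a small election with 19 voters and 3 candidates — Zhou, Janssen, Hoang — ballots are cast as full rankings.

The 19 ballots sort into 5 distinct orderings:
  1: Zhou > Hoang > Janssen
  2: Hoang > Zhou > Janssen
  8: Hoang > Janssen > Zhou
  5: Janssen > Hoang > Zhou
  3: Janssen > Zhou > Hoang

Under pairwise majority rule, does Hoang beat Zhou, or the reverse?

Ballots ranking Hoang above Zhou: 2 + 8 + 5 = 15.
Ballots ranking Zhou above Hoang: 19 − 15 = 4.
Hoang wins the head-to-head 15–4.

Hoang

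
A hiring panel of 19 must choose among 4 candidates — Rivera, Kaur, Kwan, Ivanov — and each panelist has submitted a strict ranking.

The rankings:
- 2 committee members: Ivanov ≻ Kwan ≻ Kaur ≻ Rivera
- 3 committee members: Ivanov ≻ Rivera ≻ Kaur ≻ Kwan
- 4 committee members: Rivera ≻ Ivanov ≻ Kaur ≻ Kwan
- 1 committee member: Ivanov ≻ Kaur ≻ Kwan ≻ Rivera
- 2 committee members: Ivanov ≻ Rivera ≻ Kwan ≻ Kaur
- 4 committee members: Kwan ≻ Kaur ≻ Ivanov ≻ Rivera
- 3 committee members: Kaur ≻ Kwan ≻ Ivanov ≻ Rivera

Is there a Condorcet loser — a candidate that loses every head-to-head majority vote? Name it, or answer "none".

Rivera

Head-to-head results (19 committee members):
Rivera vs Kaur: Kaur, 10–9.
Rivera–Kwan: Kwan 10–9.
Rivera vs Ivanov: Ivanov, 15–4.
Kaur vs Kwan: 11 to 8, Kaur.
Kaur vs Ivanov: Ivanov, 12–7.
Kwan vs Ivanov: 7 to 12, Ivanov.
Rivera loses to every other candidate — it is the Condorcet loser.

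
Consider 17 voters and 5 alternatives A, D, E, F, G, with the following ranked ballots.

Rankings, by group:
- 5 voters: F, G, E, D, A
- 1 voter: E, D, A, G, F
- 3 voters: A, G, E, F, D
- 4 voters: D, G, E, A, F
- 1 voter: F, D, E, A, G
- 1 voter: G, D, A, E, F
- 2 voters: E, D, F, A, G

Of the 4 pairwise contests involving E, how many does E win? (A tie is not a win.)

3

E against each rival (17 voters):
E vs A: E is ranked higher on 5+1+4+1+2 = 13 ballots, A on 4. E wins 13–4.
E vs D: 11 to 6, E.
E vs F: E, 11–6.
E vs G: G wins 13–4.
E beats A, D, F; loses to G — 3 pairwise wins.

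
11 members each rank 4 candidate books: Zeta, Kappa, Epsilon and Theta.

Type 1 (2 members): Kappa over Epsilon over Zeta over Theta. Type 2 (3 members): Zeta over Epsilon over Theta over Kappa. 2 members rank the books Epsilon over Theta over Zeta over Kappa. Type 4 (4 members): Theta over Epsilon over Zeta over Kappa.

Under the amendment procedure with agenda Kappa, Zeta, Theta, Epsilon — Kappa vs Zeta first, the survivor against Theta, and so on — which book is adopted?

Epsilon

Round 1: Kappa vs Zeta — 2–9, Zeta advances.
Round 2: Zeta vs Theta — 5–6, Theta advances.
Round 3: Theta vs Epsilon — 4–7, Epsilon advances.
The agenda winner is Epsilon.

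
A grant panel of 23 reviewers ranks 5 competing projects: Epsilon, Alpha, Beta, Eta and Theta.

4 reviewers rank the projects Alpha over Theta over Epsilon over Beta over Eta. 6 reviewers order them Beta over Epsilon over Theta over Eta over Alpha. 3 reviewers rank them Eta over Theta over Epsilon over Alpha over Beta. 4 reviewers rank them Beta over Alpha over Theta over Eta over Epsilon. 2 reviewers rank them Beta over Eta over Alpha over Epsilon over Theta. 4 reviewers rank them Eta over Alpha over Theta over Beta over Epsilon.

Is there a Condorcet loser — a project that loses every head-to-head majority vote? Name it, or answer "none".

Head-to-head results (23 reviewers):
Epsilon vs Alpha: Alpha wins 14–9.
Epsilon vs Beta: Beta wins 16–7.
Epsilon vs Eta: 4+6 = 10 for Epsilon, 13 for Eta — Eta by 13–10.
Epsilon vs Theta: Epsilon is ranked higher on 6+2 = 8 ballots, Theta on 15. Theta wins 15–8.
Alpha–Beta: Beta 12–11.
Alpha vs Eta: Eta, 15–8.
Alpha vs Theta: Alpha is ranked higher on 4+4+2+4 = 14 ballots, Theta on 9. Alpha wins 14–9.
Beta vs Eta: Beta wins 16–7.
Beta vs Theta: Beta wins 12–11.
Eta vs Theta: Eta preferred on 3+2+4 = 9 ballots; Theta wins 14–9.
Epsilon loses to every other project — it is the Condorcet loser.

Epsilon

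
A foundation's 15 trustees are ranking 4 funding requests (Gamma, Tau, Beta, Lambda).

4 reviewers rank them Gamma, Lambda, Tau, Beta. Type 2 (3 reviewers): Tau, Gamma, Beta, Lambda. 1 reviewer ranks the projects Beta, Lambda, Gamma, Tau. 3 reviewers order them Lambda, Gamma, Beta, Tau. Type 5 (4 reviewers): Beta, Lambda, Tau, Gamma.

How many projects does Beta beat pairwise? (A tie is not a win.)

Beta against each rival (15 reviewers):
Beta–Gamma: Gamma 10–5.
Beta vs Tau: Beta wins 8–7.
Beta vs Lambda: Beta wins 8–7.
Beta beats Tau, Lambda; loses to Gamma — 2 pairwise wins.

2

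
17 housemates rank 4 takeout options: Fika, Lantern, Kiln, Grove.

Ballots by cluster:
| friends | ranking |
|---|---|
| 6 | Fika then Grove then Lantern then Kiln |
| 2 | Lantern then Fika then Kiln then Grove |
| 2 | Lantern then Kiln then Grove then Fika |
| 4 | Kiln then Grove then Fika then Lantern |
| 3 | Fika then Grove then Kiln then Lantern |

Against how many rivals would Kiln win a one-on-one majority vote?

0

Kiln against each rival (17 friends):
Kiln vs Fika: Fika, 11–6.
Kiln vs Lantern: Kiln is ranked higher on 4+3 = 7 ballots, Lantern on 10. Lantern wins 10–7.
Kiln vs Grove: Kiln preferred on 2+2+4 = 8 ballots; Grove wins 9–8.
Kiln beats no one; loses to Fika, Lantern, Grove — 0 pairwise wins.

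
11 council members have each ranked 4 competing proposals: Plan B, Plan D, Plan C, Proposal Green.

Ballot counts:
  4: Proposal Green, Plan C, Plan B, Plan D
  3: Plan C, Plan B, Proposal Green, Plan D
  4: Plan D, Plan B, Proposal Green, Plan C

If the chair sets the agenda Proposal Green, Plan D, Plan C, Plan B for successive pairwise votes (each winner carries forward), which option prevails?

Round 1: Proposal Green vs Plan D — 7–4, Proposal Green advances.
Round 2: Proposal Green vs Plan C — 8–3, Proposal Green advances.
Round 3: Proposal Green vs Plan B — 4–7, Plan B advances.
The agenda winner is Plan B.

Plan B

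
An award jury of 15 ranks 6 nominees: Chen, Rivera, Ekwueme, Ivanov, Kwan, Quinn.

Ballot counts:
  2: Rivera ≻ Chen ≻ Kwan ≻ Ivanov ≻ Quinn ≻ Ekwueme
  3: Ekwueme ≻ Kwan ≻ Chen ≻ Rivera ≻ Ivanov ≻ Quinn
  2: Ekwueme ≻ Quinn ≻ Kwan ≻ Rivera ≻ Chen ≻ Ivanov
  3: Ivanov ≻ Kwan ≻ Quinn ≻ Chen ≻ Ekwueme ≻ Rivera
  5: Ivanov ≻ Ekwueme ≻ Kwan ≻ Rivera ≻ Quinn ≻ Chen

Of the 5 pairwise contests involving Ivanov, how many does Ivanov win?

Ivanov against each rival (15 jurors):
Ivanov vs Chen: Ivanov is ranked higher on 3+5 = 8 ballots, Chen on 7. Ivanov wins 8–7.
Ivanov vs Rivera: Ivanov, 8–7.
Ivanov–Ekwueme: Ivanov 10–5.
Ivanov vs Kwan: Ivanov, 8–7.
Ivanov vs Quinn: 13 to 2, Ivanov.
Ivanov beats Chen, Rivera, Ekwueme, Kwan, Quinn — 5 pairwise wins.

5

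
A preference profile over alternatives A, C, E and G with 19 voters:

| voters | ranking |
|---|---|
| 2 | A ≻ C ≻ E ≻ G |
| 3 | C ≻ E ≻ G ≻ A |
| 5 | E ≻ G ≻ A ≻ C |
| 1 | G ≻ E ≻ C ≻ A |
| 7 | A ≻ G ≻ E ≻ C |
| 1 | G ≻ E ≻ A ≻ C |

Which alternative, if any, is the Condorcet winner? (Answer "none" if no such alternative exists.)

E

Head-to-head results (19 voters):
A vs C: A wins 15–4.
A–E: E 10–9.
A vs G: G, 10–9.
C vs E: E, 14–5.
C vs G: G, 14–5.
E vs G: E wins 10–9.
E defeats every rival head-to-head and is the Condorcet winner.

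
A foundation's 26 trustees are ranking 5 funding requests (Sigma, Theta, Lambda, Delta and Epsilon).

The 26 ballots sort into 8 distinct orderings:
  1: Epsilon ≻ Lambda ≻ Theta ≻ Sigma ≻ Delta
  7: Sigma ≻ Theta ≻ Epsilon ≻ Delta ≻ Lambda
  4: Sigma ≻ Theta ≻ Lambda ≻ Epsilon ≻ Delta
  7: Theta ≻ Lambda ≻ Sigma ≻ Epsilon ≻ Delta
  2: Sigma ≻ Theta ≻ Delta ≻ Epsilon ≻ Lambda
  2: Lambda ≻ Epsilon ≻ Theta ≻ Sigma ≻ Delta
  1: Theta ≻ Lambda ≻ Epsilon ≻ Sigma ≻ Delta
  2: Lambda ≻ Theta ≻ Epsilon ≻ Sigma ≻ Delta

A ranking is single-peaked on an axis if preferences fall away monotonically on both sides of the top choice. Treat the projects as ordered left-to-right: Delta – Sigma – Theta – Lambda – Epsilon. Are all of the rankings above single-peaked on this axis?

Axis positions: Delta=1, Sigma=2, Theta=3, Lambda=4, Epsilon=5.
Cluster 1 (peak Epsilon at position 5): ranking walks positions 5-4-3-2-1, expanding outward from the peak — single-peaked.
Cluster 2: ranking walks positions 2-3-5-1-4; Epsilon is ranked above Lambda even though Lambda lies between Epsilon and the peak Sigma on the axis — preferences dip and rise again. Not single-peaked.
Cluster 3 (peak Sigma at position 2): ranking walks positions 2-3-4-5-1, expanding outward from the peak — single-peaked.
Cluster 4 (peak Theta at position 3): ranking walks positions 3-4-2-5-1, expanding outward from the peak — single-peaked.
Cluster 5: ranking walks positions 2-3-1-5-4; Epsilon is ranked above Lambda even though Lambda lies between Epsilon and the peak Sigma on the axis — preferences dip and rise again. Not single-peaked.
Cluster 6 (peak Lambda at position 4): ranking walks positions 4-5-3-2-1, expanding outward from the peak — single-peaked.
Cluster 7 (peak Theta at position 3): ranking walks positions 3-4-5-2-1, expanding outward from the peak — single-peaked.
Cluster 8 (peak Lambda at position 4): ranking walks positions 4-3-5-2-1, expanding outward from the peak — single-peaked.
Cluster 2 violates single-peakedness, so the profile is not single-peaked on this axis.

no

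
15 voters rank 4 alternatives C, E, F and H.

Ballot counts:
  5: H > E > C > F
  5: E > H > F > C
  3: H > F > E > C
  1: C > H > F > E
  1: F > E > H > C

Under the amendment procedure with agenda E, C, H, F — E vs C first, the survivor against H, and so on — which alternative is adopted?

Round 1: E vs C — 14–1, E advances.
Round 2: E vs H — 6–9, H advances.
Round 3: H vs F — 14–1, H advances.
The agenda winner is H.

H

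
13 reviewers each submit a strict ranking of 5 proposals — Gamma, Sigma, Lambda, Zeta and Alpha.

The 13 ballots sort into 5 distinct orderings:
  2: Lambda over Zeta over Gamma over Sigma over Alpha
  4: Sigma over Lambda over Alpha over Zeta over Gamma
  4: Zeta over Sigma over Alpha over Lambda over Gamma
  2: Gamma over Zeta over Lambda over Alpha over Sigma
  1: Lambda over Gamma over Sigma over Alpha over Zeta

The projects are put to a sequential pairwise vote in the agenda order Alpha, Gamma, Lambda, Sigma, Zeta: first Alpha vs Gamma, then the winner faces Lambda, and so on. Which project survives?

Zeta

Round 1: Alpha vs Gamma — 8–5, Alpha advances.
Round 2: Alpha vs Lambda — 4–9, Lambda advances.
Round 3: Lambda vs Sigma — 5–8, Sigma advances.
Round 4: Sigma vs Zeta — 5–8, Zeta advances.
The agenda winner is Zeta.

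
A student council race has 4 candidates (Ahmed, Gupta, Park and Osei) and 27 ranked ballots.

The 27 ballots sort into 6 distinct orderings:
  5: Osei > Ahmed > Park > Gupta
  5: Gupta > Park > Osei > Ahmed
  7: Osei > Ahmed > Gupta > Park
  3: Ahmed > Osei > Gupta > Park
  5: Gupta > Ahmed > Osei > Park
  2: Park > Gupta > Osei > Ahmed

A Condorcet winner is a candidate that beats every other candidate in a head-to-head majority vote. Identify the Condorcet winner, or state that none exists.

Check each pair by majority over 27 ballots:
Ahmed vs Gupta: Ahmed, 15–12.
Ahmed vs Park: Ahmed wins 20–7.
Ahmed vs Osei: Osei, 19–8.
Gupta vs Park: Gupta wins 20–7.
Gupta vs Osei: Osei, 15–12.
Park–Osei: Osei 20–7.
Osei defeats every rival head-to-head and is the Condorcet winner.

Osei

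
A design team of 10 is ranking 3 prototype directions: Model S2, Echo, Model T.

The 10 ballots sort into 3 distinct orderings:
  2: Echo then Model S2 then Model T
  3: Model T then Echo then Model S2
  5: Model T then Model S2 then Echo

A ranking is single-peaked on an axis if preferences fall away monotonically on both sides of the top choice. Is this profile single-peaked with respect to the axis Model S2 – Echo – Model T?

Axis positions: Model S2=1, Echo=2, Model T=3.
Group 1 (peak Echo at position 2): ranking walks positions 2-1-3, expanding outward from the peak — single-peaked.
Group 2 (peak Model T at position 3): ranking walks positions 3-2-1, expanding outward from the peak — single-peaked.
Group 3: ranking walks positions 3-1-2; Model S2 is ranked above Echo even though Echo lies between Model S2 and the peak Model T on the axis — preferences dip and rise again. Not single-peaked.
Group 3 violates single-peakedness, so the profile is not single-peaked on this axis.

no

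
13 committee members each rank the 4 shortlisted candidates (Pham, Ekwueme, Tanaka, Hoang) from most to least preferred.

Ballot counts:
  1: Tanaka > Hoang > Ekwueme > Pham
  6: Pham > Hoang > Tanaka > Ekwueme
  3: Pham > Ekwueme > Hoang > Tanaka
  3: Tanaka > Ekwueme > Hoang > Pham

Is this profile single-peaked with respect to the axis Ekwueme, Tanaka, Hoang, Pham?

Axis positions: Ekwueme=1, Tanaka=2, Hoang=3, Pham=4.
Faction 1 (peak Tanaka at position 2): ranking walks positions 2-3-1-4, expanding outward from the peak — single-peaked.
Faction 2 (peak Pham at position 4): ranking walks positions 4-3-2-1, expanding outward from the peak — single-peaked.
Faction 3: ranking walks positions 4-1-3-2; Ekwueme is ranked above Hoang even though Hoang lies between Ekwueme and the peak Pham on the axis — preferences dip and rise again. Not single-peaked.
Faction 4 (peak Tanaka at position 2): ranking walks positions 2-1-3-4, expanding outward from the peak — single-peaked.
Faction 3 violates single-peakedness, so the profile is not single-peaked on this axis.

no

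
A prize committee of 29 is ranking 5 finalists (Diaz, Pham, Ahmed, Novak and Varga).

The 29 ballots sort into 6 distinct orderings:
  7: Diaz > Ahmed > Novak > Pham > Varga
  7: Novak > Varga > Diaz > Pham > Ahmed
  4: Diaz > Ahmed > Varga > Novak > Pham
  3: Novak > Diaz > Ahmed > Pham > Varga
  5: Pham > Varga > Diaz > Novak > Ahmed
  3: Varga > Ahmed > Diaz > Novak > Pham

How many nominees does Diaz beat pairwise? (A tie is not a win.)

Diaz against each rival (29 jurors):
Diaz vs Pham: Diaz preferred on 7+7+4+3+3 = 24 ballots; Diaz wins 24–5.
Diaz vs Ahmed: 7+7+4+3+5 = 26 for Diaz, 3 for Ahmed — Diaz by 26–3.
Diaz–Novak: Diaz 19–10.
Diaz vs Varga: Diaz preferred on 7+4+3 = 14 ballots; Varga wins 15–14.
Diaz beats Pham, Ahmed, Novak; loses to Varga — 3 pairwise wins.

3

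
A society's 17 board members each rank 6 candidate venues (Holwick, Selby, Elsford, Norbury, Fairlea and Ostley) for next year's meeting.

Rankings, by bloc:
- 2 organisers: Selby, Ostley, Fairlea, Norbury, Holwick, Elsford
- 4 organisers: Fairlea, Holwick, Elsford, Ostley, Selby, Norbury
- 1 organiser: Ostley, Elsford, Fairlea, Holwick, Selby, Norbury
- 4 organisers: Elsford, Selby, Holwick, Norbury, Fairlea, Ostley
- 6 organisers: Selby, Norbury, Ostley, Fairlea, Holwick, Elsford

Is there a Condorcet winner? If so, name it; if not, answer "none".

none

Head-to-head results (17 organisers):
Holwick vs Selby: Holwick preferred on 4+1 = 5 ballots; Selby wins 12–5.
Holwick vs Elsford: Holwick preferred on 2+4+6 = 12 ballots; Holwick wins 12–5.
Holwick vs Norbury: 9 to 8, Holwick.
Holwick vs Fairlea: Holwick preferred on 4 ballots; Fairlea wins 13–4.
Holwick vs Ostley: Holwick preferred on 4+4 = 8 ballots; Ostley wins 9–8.
Selby vs Elsford: Selby is ranked higher on 2+6 = 8 ballots, Elsford on 9. Elsford wins 9–8.
Selby vs Norbury: Selby is ranked higher on 2+4+1+4+6 = 17 ballots, Norbury on 0. Selby wins 17–0.
Selby vs Fairlea: Selby preferred on 2+4+6 = 12 ballots; Selby wins 12–5.
Selby vs Ostley: 2+4+6 = 12 for Selby, 5 for Ostley — Selby by 12–5.
Elsford vs Norbury: 4+1+4 = 9 for Elsford, 8 for Norbury — Elsford by 9–8.
Elsford vs Fairlea: Elsford is ranked higher on 1+4 = 5 ballots, Fairlea on 12. Fairlea wins 12–5.
Elsford vs Ostley: 8 to 9, Ostley.
Norbury vs Fairlea: 10 to 7, Norbury.
Norbury vs Ostley: 4+6 = 10 for Norbury, 7 for Ostley — Norbury by 10–7.
Fairlea vs Ostley: Fairlea is ranked higher on 4+4 = 8 ballots, Ostley on 9. Ostley wins 9–8.
No city is unbeaten: Holwick loses to Selby; Selby loses to Elsford; Elsford loses to Holwick; Norbury loses to Holwick; Fairlea loses to Selby; Ostley loses to Selby. In particular Holwick beats Elsford beats Selby beats Holwick is a majority cycle — no Condorcet winner exists.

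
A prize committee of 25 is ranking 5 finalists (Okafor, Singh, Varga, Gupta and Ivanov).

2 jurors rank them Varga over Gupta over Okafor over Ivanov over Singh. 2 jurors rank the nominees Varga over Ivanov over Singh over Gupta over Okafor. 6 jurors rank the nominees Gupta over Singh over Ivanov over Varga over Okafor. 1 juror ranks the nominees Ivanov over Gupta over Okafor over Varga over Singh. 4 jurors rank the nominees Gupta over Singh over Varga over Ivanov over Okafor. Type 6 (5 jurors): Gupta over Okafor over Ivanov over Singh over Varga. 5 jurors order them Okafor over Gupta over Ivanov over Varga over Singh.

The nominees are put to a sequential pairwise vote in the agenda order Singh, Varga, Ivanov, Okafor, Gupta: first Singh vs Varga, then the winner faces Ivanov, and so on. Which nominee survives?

Round 1: Singh vs Varga — 15–10, Singh advances.
Round 2: Singh vs Ivanov — 10–15, Ivanov advances.
Round 3: Ivanov vs Okafor — 13–12, Ivanov advances.
Round 4: Ivanov vs Gupta — 3–22, Gupta advances.
Gupta survives the agenda.

Gupta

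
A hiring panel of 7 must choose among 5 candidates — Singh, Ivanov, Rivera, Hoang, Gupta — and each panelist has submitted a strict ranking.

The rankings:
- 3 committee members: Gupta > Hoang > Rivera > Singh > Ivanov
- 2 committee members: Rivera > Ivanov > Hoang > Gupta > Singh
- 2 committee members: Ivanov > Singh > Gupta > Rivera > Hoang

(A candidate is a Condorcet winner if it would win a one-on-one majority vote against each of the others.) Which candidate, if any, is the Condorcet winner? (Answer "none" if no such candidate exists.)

Pairwise majorities:
Singh vs Ivanov: 3 for Singh, 4 for Ivanov — Ivanov by 4–3.
Singh vs Rivera: Singh preferred on 2 ballots; Rivera wins 5–2.
Singh vs Hoang: 2 for Singh, 5 for Hoang — Hoang by 5–2.
Singh vs Gupta: 2 to 5, Gupta.
Ivanov vs Rivera: 2 for Ivanov, 5 for Rivera — Rivera by 5–2.
Ivanov vs Hoang: 2+2 = 4 for Ivanov, 3 for Hoang — Ivanov by 4–3.
Ivanov vs Gupta: 2+2 = 4 for Ivanov, 3 for Gupta — Ivanov by 4–3.
Rivera vs Hoang: 2+2 = 4 for Rivera, 3 for Hoang — Rivera by 4–3.
Rivera vs Gupta: 2 to 5, Gupta.
Hoang vs Gupta: 2 to 5, Gupta.
Every candidate loses at least once (Singh loses to Ivanov; Ivanov loses to Rivera; Rivera loses to Gupta; Hoang loses to Ivanov; Gupta loses to Ivanov). The majority relation contains the cycle Ivanov > Gupta > Rivera > Ivanov, so there is no Condorcet winner.

none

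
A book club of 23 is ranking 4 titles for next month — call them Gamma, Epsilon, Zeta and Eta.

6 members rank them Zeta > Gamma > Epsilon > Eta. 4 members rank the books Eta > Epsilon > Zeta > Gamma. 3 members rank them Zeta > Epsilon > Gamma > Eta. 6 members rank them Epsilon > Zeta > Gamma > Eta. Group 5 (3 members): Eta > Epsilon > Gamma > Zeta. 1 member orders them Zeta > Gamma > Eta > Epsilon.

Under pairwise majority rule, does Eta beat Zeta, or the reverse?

Ballots ranking Eta above Zeta: 4 + 3 = 7.
Ballots ranking Zeta above Eta: 23 − 7 = 16.
Zeta wins the head-to-head 16–7.

Zeta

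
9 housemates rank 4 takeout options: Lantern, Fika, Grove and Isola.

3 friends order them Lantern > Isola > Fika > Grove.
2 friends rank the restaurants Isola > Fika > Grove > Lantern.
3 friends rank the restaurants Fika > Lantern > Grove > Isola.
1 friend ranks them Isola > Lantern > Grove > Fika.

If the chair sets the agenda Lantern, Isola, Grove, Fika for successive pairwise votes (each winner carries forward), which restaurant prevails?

Fika

Round 1: Lantern vs Isola — 6–3, Lantern advances.
Round 2: Lantern vs Grove — 7–2, Lantern advances.
Round 3: Lantern vs Fika — 4–5, Fika advances.
The agenda winner is Fika.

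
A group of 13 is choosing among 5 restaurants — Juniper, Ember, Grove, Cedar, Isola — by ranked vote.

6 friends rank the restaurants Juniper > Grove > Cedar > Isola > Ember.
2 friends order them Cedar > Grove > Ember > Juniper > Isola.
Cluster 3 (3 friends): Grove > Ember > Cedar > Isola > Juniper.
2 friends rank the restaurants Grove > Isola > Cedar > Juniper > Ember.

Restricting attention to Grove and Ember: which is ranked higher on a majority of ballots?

Ballots ranking Grove above Ember: 6 + 2 + 3 + 2 = 13.
Ballots ranking Ember above Grove: 13 − 13 = 0.
Grove wins the head-to-head 13–0.

Grove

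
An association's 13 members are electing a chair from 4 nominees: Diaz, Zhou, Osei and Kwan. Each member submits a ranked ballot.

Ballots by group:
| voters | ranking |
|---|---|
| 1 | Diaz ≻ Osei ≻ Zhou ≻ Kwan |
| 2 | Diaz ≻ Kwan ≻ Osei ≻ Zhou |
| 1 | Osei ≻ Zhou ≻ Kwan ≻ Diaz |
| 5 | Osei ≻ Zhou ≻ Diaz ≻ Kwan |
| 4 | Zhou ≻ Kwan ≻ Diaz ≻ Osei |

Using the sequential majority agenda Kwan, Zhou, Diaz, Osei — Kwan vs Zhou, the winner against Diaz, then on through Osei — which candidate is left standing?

Osei

Round 1: Kwan vs Zhou — 2–11, Zhou advances.
Round 2: Zhou vs Diaz — 10–3, Zhou advances.
Round 3: Zhou vs Osei — 4–9, Osei advances.
The agenda winner is Osei.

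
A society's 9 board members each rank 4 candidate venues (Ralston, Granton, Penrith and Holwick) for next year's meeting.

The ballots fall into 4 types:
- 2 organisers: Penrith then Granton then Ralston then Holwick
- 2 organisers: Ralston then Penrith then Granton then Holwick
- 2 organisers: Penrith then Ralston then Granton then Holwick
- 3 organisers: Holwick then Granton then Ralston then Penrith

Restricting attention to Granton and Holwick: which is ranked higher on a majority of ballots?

Granton

Ballots ranking Granton above Holwick: 2 + 2 + 2 = 6.
Ballots ranking Holwick above Granton: 9 − 6 = 3.
Granton wins the head-to-head 6–3.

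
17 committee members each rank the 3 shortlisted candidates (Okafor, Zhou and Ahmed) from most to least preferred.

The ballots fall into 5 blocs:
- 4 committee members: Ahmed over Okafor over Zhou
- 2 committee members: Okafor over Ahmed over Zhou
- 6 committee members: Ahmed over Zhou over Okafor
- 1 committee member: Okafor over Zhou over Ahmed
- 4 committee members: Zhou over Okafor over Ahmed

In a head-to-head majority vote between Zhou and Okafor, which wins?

Ballots ranking Zhou above Okafor: 6 + 4 = 10.
Ballots ranking Okafor above Zhou: 17 − 10 = 7.
Zhou wins the head-to-head 10–7.

Zhou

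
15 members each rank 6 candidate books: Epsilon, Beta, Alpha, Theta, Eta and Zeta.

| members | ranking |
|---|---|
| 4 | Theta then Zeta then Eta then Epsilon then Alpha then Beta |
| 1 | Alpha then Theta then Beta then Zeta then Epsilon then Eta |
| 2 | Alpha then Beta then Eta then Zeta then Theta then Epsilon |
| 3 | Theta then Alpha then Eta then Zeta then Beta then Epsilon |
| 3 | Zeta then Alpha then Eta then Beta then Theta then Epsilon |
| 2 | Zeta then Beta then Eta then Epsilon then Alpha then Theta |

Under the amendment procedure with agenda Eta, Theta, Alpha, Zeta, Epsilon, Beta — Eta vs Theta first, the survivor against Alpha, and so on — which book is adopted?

Zeta

Round 1: Eta vs Theta — 7–8, Theta advances.
Round 2: Theta vs Alpha — 7–8, Alpha advances.
Round 3: Alpha vs Zeta — 6–9, Zeta advances.
Round 4: Zeta vs Epsilon — 15–0, Zeta advances.
Round 5: Zeta vs Beta — 12–3, Zeta advances.
The agenda winner is Zeta.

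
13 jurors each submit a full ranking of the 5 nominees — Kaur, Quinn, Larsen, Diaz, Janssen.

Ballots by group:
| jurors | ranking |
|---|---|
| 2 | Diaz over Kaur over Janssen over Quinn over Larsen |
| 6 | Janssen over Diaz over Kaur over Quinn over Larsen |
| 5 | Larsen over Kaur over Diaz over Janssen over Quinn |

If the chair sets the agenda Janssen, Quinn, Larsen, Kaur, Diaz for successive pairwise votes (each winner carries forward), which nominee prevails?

Diaz

Round 1: Janssen vs Quinn — 13–0, Janssen advances.
Round 2: Janssen vs Larsen — 8–5, Janssen advances.
Round 3: Janssen vs Kaur — 6–7, Kaur advances.
Round 4: Kaur vs Diaz — 5–8, Diaz advances.
Diaz survives the agenda.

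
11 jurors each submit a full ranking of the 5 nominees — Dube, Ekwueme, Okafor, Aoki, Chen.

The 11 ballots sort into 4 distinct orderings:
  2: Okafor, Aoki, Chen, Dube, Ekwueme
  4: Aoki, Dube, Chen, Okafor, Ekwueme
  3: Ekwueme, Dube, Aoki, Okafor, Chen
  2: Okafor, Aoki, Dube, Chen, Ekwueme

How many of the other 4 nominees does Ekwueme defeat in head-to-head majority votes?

Ekwueme against each rival (11 jurors):
Ekwueme vs Dube: Ekwueme preferred on 3 ballots; Dube wins 8–3.
Ekwueme vs Okafor: 3 to 8, Okafor.
Ekwueme vs Aoki: Ekwueme is ranked higher on 3 ballots, Aoki on 8. Aoki wins 8–3.
Ekwueme vs Chen: Chen wins 8–3.
Ekwueme beats no one; loses to Dube, Okafor, Aoki, Chen — 0 pairwise wins.

0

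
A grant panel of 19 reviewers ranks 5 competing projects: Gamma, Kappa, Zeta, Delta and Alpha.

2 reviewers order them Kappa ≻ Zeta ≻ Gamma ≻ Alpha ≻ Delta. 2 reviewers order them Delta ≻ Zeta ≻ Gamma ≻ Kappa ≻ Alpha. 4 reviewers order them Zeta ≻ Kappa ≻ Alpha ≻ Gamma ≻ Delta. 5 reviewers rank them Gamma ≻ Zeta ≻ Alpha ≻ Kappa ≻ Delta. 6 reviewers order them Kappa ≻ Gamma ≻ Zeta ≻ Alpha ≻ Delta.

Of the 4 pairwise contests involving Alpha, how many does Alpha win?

1

Alpha against each rival (19 reviewers):
Alpha vs Gamma: 4 for Alpha, 15 for Gamma — Gamma by 15–4.
Alpha vs Kappa: 5 for Alpha, 14 for Kappa — Kappa by 14–5.
Alpha vs Zeta: Alpha is ranked higher on 0 ballots, Zeta on 19. Zeta wins 19–0.
Alpha vs Delta: Alpha preferred on 2+4+5+6 = 17 ballots; Alpha wins 17–2.
Alpha beats Delta; loses to Gamma, Kappa, Zeta — 1 pairwise win.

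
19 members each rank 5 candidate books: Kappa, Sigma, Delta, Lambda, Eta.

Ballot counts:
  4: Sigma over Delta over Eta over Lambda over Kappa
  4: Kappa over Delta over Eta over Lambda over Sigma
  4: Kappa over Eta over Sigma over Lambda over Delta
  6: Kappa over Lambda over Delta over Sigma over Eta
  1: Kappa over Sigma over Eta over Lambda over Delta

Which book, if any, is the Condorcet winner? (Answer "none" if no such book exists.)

Kappa

Check each pair by majority over 19 ballots:
Kappa vs Sigma: 4+4+6+1 = 15 for Kappa, 4 for Sigma — Kappa by 15–4.
Kappa vs Delta: Kappa preferred on 4+4+6+1 = 15 ballots; Kappa wins 15–4.
Kappa vs Lambda: 4+4+6+1 = 15 for Kappa, 4 for Lambda — Kappa by 15–4.
Kappa vs Eta: Kappa preferred on 4+4+6+1 = 15 ballots; Kappa wins 15–4.
Sigma vs Delta: Sigma preferred on 4+4+1 = 9 ballots; Delta wins 10–9.
Sigma vs Lambda: Sigma preferred on 4+4+1 = 9 ballots; Lambda wins 10–9.
Sigma vs Eta: Sigma is ranked higher on 4+6+1 = 11 ballots, Eta on 8. Sigma wins 11–8.
Delta vs Lambda: 4+4 = 8 for Delta, 11 for Lambda — Lambda by 11–8.
Delta vs Eta: 4+4+6 = 14 for Delta, 5 for Eta — Delta by 14–5.
Lambda vs Eta: 6 for Lambda, 13 for Eta — Eta by 13–6.
Only Kappa has no losses; Kappa is the Condorcet winner.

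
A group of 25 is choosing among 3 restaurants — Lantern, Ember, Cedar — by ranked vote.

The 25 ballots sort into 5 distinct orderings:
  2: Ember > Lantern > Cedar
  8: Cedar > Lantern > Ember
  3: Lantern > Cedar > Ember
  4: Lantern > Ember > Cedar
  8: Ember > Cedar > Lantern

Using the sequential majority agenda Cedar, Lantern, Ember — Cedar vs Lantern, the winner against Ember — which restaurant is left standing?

Ember

Round 1: Cedar vs Lantern — 16–9, Cedar advances.
Round 2: Cedar vs Ember — 11–14, Ember advances.
Ember survives the agenda.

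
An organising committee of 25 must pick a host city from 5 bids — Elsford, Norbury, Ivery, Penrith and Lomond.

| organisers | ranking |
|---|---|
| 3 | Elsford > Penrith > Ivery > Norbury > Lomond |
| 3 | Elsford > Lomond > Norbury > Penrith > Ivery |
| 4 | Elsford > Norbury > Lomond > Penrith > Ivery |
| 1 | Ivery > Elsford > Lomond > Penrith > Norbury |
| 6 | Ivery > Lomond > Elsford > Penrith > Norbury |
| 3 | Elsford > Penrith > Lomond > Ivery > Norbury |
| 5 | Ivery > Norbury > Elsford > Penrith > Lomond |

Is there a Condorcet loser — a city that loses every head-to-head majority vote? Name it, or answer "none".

Pairwise majorities:
Elsford vs Norbury: Elsford is ranked higher on 3+3+4+1+6+3 = 20 ballots, Norbury on 5. Elsford wins 20–5.
Elsford vs Ivery: Elsford is ranked higher on 3+3+4+3 = 13 ballots, Ivery on 12. Elsford wins 13–12.
Elsford vs Penrith: Elsford wins 25–0.
Elsford vs Lomond: 19 to 6, Elsford.
Norbury vs Ivery: 7 to 18, Ivery.
Norbury vs Penrith: 12 to 13, Penrith.
Norbury vs Lomond: Lomond, 13–12.
Ivery vs Penrith: Ivery is ranked higher on 1+6+5 = 12 ballots, Penrith on 13. Penrith wins 13–12.
Ivery vs Lomond: Ivery preferred on 3+1+6+5 = 15 ballots; Ivery wins 15–10.
Penrith vs Lomond: Penrith is ranked higher on 3+3+5 = 11 ballots, Lomond on 14. Lomond wins 14–11.
Norbury loses to every other city — it is the Condorcet loser.

Norbury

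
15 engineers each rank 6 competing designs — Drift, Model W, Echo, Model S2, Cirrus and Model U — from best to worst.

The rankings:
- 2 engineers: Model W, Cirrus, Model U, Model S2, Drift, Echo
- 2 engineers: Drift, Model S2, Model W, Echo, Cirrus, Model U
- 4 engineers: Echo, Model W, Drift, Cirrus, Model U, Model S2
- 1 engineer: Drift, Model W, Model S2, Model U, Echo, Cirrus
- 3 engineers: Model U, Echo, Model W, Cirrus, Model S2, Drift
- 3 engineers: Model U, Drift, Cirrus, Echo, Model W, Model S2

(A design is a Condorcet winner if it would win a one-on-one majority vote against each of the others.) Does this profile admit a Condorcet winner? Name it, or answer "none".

Head-to-head results (15 engineers):
Drift vs Model W: Drift preferred on 2+1+3 = 6 ballots; Model W wins 9–6.
Drift vs Echo: 8 to 7, Drift.
Drift vs Model S2: 2+4+1+3 = 10 for Drift, 5 for Model S2 — Drift by 10–5.
Drift–Cirrus: Drift 10–5.
Drift vs Model U: Model U wins 8–7.
Model W vs Echo: Model W is ranked higher on 2+2+1 = 5 ballots, Echo on 10. Echo wins 10–5.
Model W vs Model S2: 13 to 2, Model W.
Model W vs Cirrus: Model W wins 12–3.
Model W–Model U: Model W 9–6.
Echo vs Model S2: 4+3+3 = 10 for Echo, 5 for Model S2 — Echo by 10–5.
Echo vs Cirrus: 10 to 5, Echo.
Echo vs Model U: Model U, 9–6.
Model S2 vs Cirrus: Model S2 preferred on 2+1 = 3 ballots; Cirrus wins 12–3.
Model S2 vs Model U: 2+1 = 3 for Model S2, 12 for Model U — Model U by 12–3.
Cirrus vs Model U: 8 to 7, Cirrus.
No design is unbeaten: Drift loses to Model W; Model W loses to Echo; Echo loses to Drift; Model S2 loses to Drift; Cirrus loses to Drift; Model U loses to Model W. In particular Drift → Echo → Model W → Drift is a majority cycle — no Condorcet winner exists.

none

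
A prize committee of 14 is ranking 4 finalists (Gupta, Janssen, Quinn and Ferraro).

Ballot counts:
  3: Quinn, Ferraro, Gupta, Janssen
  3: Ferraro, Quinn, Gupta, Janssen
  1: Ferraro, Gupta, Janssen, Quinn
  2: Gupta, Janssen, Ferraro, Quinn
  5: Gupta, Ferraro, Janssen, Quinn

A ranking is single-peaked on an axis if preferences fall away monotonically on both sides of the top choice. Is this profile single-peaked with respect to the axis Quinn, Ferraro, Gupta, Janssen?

yes

Axis positions: Quinn=1, Ferraro=2, Gupta=3, Janssen=4.
Bloc 1 (peak Quinn at position 1): ranking walks positions 1-2-3-4, expanding outward from the peak — single-peaked.
Bloc 2 (peak Ferraro at position 2): ranking walks positions 2-1-3-4, expanding outward from the peak — single-peaked.
Bloc 3 (peak Ferraro at position 2): ranking walks positions 2-3-4-1, expanding outward from the peak — single-peaked.
Bloc 4 (peak Gupta at position 3): ranking walks positions 3-4-2-1, expanding outward from the peak — single-peaked.
Bloc 5 (peak Gupta at position 3): ranking walks positions 3-2-4-1, expanding outward from the peak — single-peaked.
Every ranking is single-peaked on this axis.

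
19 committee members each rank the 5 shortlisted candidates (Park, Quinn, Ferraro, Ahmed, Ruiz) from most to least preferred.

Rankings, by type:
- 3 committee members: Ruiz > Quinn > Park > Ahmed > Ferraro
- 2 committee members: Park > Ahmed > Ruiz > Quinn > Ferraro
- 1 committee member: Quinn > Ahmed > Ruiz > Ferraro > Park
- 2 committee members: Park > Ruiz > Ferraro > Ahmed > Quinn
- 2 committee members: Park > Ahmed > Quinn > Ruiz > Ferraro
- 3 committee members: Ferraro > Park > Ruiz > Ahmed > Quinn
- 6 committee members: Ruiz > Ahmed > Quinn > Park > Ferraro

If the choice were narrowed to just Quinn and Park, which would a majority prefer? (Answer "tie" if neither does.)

Ballots ranking Quinn above Park: 3 + 1 + 6 = 10.
Ballots ranking Park above Quinn: 19 − 10 = 9.
Quinn wins the head-to-head 10–9.

Quinn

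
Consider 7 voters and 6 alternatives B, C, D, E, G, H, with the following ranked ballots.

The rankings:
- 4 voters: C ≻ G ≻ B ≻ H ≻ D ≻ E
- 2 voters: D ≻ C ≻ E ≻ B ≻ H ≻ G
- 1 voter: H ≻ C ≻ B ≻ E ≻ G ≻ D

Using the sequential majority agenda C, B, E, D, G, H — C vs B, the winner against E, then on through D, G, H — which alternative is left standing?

C

Round 1: C vs B — 7–0, C advances.
Round 2: C vs E — 7–0, C advances.
Round 3: C vs D — 5–2, C advances.
Round 4: C vs G — 7–0, C advances.
Round 5: C vs H — 6–1, C advances.
C survives the agenda.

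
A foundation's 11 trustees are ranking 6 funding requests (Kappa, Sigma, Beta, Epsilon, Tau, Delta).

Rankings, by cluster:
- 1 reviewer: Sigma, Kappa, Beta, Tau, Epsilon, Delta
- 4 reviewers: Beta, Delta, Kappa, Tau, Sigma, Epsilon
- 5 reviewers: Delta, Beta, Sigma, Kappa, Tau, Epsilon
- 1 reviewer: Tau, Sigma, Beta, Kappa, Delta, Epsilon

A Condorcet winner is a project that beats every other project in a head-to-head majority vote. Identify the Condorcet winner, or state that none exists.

Beta

Check each pair by majority over 11 ballots:
Kappa vs Sigma: Sigma, 7–4.
Kappa vs Beta: Beta wins 10–1.
Kappa vs Epsilon: Kappa wins 11–0.
Kappa–Tau: Kappa 10–1.
Kappa vs Delta: Delta, 9–2.
Sigma vs Beta: Beta wins 9–2.
Sigma vs Epsilon: Sigma wins 11–0.
Sigma–Tau: Sigma 6–5.
Sigma vs Delta: Delta, 9–2.
Beta vs Epsilon: Beta wins 11–0.
Beta vs Tau: Beta, 10–1.
Beta vs Delta: Beta wins 6–5.
Epsilon–Tau: Tau 11–0.
Epsilon–Delta: Delta 10–1.
Tau vs Delta: Delta, 9–2.
Beta wins every pairwise contest, so Beta is the Condorcet winner.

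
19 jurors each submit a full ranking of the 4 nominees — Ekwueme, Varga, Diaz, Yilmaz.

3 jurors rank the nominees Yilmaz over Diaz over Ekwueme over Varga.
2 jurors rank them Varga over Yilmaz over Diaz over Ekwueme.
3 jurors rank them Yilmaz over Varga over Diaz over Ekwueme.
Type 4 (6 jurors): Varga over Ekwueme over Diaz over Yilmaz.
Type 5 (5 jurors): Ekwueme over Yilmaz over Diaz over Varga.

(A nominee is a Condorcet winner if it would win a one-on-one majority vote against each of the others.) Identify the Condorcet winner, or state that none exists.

Head-to-head results (19 jurors):
Ekwueme vs Varga: 8 to 11, Varga.
Ekwueme vs Diaz: Ekwueme is ranked higher on 6+5 = 11 ballots, Diaz on 8. Ekwueme wins 11–8.
Ekwueme vs Yilmaz: 11 to 8, Ekwueme.
Varga vs Diaz: 11 to 8, Varga.
Varga vs Yilmaz: Varga preferred on 2+6 = 8 ballots; Yilmaz wins 11–8.
Diaz vs Yilmaz: 6 for Diaz, 13 for Yilmaz — Yilmaz by 13–6.
No nominee is unbeaten: Ekwueme loses to Varga; Varga loses to Yilmaz; Diaz loses to Ekwueme; Yilmaz loses to Ekwueme. In particular Ekwueme beats Yilmaz beats Varga beats Ekwueme is a majority cycle — no Condorcet winner exists.

none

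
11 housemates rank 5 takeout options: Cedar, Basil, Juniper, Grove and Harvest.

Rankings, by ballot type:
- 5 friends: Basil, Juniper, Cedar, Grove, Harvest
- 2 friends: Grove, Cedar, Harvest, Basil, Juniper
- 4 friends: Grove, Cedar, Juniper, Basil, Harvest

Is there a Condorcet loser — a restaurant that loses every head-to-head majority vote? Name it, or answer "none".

Pairwise majorities:
Cedar vs Basil: 2+4 = 6 for Cedar, 5 for Basil — Cedar by 6–5.
Cedar vs Juniper: Cedar wins 6–5.
Cedar–Grove: Grove 6–5.
Cedar vs Harvest: Cedar, 11–0.
Basil vs Juniper: 5+2 = 7 for Basil, 4 for Juniper — Basil by 7–4.
Basil vs Grove: 5 to 6, Grove.
Basil vs Harvest: Basil, 9–2.
Juniper vs Grove: Grove wins 6–5.
Juniper vs Harvest: Juniper, 9–2.
Grove vs Harvest: 11 to 0, Grove.
Harvest loses to every other restaurant — it is the Condorcet loser.

Harvest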